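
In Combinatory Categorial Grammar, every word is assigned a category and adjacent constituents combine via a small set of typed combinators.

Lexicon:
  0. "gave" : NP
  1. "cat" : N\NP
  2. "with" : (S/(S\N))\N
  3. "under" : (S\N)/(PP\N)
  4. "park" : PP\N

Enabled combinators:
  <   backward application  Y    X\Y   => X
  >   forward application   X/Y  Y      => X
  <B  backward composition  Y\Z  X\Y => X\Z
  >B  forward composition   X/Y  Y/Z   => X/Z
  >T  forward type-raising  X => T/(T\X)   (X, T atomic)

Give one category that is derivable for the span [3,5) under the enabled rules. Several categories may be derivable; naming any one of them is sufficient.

S\N

[0,5] S   >
  [0,3] S/(S\N)   <
    [0,2] N   <
      [0,1] "gave" : NP
      [1,2] "cat" : N\NP
    [2,3] "with" : (S/(S\N))\N
  [3,5] S\N   >
    [3,4] "under" : (S\N)/(PP\N)
    [4,5] "park" : PP\N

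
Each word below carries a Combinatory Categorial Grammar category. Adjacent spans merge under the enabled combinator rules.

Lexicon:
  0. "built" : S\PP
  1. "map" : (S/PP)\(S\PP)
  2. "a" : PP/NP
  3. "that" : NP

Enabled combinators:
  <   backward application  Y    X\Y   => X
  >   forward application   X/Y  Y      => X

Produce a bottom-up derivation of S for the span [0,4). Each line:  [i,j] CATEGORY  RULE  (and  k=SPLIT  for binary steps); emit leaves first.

[0,1] S\PP  lex  "built"
[1,2] (S/PP)\(S\PP)  lex  "map"
[0,2] S/PP  <  k=1
[2,3] PP/NP  lex  "a"
[3,4] NP  lex  "that"
[2,4] PP  >  k=3
[0,4] S  >  k=2

[0,4] S   >
  [0,2] S/PP   <
    [0,1] "built" : S\PP
    [1,2] "map" : (S/PP)\(S\PP)
  [2,4] PP   >
    [2,3] "a" : PP/NP
    [3,4] "that" : NP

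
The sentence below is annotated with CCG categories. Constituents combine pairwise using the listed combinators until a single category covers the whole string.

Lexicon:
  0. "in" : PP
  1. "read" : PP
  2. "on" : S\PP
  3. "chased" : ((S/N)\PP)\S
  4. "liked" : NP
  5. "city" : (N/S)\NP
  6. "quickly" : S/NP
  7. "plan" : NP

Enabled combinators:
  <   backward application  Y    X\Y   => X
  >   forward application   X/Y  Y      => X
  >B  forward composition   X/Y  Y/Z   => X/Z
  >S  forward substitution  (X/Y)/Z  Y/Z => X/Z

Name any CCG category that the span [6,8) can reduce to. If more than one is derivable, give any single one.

S

[0,8] S   >
  [0,4] S/N   <
    [0,1] "in" : PP
    [1,4] (S/N)\PP   <
      [1,3] S   <
        [1,2] "read" : PP
        [2,3] "on" : S\PP
      [3,4] "chased" : ((S/N)\PP)\S
  [4,8] N   >
    [4,6] N/S   <
      [4,5] "liked" : NP
      [5,6] "city" : (N/S)\NP
    [6,8] S   >
      [6,7] "quickly" : S/NP
      [7,8] "plan" : NP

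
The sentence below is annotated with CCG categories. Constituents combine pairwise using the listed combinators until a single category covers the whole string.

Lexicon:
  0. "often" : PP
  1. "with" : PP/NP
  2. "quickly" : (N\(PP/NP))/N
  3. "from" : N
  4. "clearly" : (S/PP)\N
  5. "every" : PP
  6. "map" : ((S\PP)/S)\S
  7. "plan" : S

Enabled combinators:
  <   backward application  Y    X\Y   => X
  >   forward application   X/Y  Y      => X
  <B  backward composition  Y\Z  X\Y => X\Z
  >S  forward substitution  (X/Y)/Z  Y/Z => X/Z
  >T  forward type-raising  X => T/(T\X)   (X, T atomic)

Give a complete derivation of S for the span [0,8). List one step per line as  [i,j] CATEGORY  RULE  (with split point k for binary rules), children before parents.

[0,1] PP  lex  "often"
[1,2] PP/NP  lex  "with"
[2,3] (N\(PP/NP))/N  lex  "quickly"
[3,4] N  lex  "from"
[2,4] N\(PP/NP)  >  k=3
[1,4] N  <  k=2
[4,5] (S/PP)\N  lex  "clearly"
[1,5] S/PP  <  k=4
[5,6] PP  lex  "every"
[1,6] S  >  k=5
[6,7] ((S\PP)/S)\S  lex  "map"
[1,7] (S\PP)/S  <  k=6
[7,8] S  lex  "plan"
[1,8] S\PP  >  k=7
[0,8] S  <  k=1

[0,8] S   <
  [0,1] "often" : PP
  [1,8] S\PP   >
    [1,7] (S\PP)/S   <
      [1,6] S   >
        [1,5] S/PP   <
          [1,4] N   <
            [1,2] "with" : PP/NP
            [2,4] N\(PP/NP)   >
              [2,3] "quickly" : (N\(PP/NP))/N
              [3,4] "from" : N
          [4,5] "clearly" : (S/PP)\N
        [5,6] "every" : PP
      [6,7] "map" : ((S\PP)/S)\S
    [7,8] "plan" : S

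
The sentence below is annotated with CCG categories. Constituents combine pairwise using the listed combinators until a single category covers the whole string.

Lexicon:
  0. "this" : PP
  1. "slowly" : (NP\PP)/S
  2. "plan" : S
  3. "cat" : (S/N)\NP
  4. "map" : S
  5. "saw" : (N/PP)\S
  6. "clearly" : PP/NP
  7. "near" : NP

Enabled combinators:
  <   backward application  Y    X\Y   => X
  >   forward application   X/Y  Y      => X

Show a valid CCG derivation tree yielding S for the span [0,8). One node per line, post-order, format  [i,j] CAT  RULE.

[0,8] S   >
  [0,4] S/N   <
    [0,3] NP   <
      [0,1] "this" : PP
      [1,3] NP\PP   >
        [1,2] "slowly" : (NP\PP)/S
        [2,3] "plan" : S
    [3,4] "cat" : (S/N)\NP
  [4,8] N   >
    [4,6] N/PP   <
      [4,5] "map" : S
      [5,6] "saw" : (N/PP)\S
    [6,8] PP   >
      [6,7] "clearly" : PP/NP
      [7,8] "near" : NP

[0,1] PP  lex  "this"
[1,2] (NP\PP)/S  lex  "slowly"
[2,3] S  lex  "plan"
[1,3] NP\PP  >  k=2
[0,3] NP  <  k=1
[3,4] (S/N)\NP  lex  "cat"
[0,4] S/N  <  k=3
[4,5] S  lex  "map"
[5,6] (N/PP)\S  lex  "saw"
[4,6] N/PP  <  k=5
[6,7] PP/NP  lex  "clearly"
[7,8] NP  lex  "near"
[6,8] PP  >  k=7
[4,8] N  >  k=6
[0,8] S  >  k=4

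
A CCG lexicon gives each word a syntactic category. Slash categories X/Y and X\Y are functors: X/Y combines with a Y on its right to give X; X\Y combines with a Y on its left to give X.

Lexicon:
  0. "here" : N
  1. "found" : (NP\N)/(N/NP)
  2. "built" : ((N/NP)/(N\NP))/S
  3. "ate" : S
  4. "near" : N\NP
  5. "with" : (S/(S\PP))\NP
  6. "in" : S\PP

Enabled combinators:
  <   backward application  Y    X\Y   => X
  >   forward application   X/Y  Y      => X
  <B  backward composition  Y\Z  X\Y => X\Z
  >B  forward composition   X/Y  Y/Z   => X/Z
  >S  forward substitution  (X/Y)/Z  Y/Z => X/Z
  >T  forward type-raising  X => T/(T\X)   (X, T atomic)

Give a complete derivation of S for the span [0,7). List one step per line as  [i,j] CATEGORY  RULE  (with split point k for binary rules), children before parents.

[0,7] S   >
  [0,6] S/(S\PP)   <
    [0,5] NP   >
      [0,1] NP/(NP\N)   >T
        [0,1] "here" : N
      [1,5] NP\N   >
        [1,2] "found" : (NP\N)/(N/NP)
        [2,5] N/NP   >
          [2,4] (N/NP)/(N\NP)   >
            [2,3] "built" : ((N/NP)/(N\NP))/S
            [3,4] "ate" : S
          [4,5] "near" : N\NP
    [5,6] "with" : (S/(S\PP))\NP
  [6,7] "in" : S\PP

[0,1] N  lex  "here"
[0,1] NP/(NP\N)  >T
[1,2] (NP\N)/(N/NP)  lex  "found"
[2,3] ((N/NP)/(N\NP))/S  lex  "built"
[3,4] S  lex  "ate"
[2,4] (N/NP)/(N\NP)  >  k=3
[4,5] N\NP  lex  "near"
[2,5] N/NP  >  k=4
[1,5] NP\N  >  k=2
[0,5] NP  >  k=1
[5,6] (S/(S\PP))\NP  lex  "with"
[0,6] S/(S\PP)  <  k=5
[6,7] S\PP  lex  "in"
[0,7] S  >  k=6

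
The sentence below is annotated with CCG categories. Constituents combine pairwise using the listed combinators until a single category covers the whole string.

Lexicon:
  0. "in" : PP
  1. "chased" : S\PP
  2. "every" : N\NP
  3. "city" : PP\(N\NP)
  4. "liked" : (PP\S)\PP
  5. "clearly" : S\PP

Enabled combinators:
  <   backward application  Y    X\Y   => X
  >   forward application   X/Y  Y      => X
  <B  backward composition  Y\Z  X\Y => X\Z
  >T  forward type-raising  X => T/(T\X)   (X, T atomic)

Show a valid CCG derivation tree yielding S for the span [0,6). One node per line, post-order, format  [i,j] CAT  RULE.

[0,1] PP  lex  "in"
[0,1] S/(S\PP)  >T
[1,2] S\PP  lex  "chased"
[0,2] S  >  k=1
[2,3] N\NP  lex  "every"
[3,4] PP\(N\NP)  lex  "city"
[2,4] PP  <  k=3
[4,5] (PP\S)\PP  lex  "liked"
[2,5] PP\S  <  k=4
[0,5] PP  <  k=2
[5,6] S\PP  lex  "clearly"
[0,6] S  <  k=5

[0,6] S   <
  [0,5] PP   <
    [0,2] S   >
      [0,1] S/(S\PP)   >T
        [0,1] "in" : PP
      [1,2] "chased" : S\PP
    [2,5] PP\S   <
      [2,4] PP   <
        [2,3] "every" : N\NP
        [3,4] "city" : PP\(N\NP)
      [4,5] "liked" : (PP\S)\PP
  [5,6] "clearly" : S\PP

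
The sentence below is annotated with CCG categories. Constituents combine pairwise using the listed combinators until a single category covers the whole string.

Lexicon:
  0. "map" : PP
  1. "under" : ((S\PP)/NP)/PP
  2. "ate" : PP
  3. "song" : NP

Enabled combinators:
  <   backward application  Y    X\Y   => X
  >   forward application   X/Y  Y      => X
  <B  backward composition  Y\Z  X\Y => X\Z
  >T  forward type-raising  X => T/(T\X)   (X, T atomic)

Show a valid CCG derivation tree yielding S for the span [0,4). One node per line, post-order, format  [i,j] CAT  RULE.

[0,1] PP  lex  "map"
[0,1] S/(S\PP)  >T
[1,2] ((S\PP)/NP)/PP  lex  "under"
[2,3] PP  lex  "ate"
[1,3] (S\PP)/NP  >  k=2
[3,4] NP  lex  "song"
[1,4] S\PP  >  k=3
[0,4] S  >  k=1

[0,4] S   >
  [0,1] S/(S\PP)   >T
    [0,1] "map" : PP
  [1,4] S\PP   >
    [1,3] (S\PP)/NP   >
      [1,2] "under" : ((S\PP)/NP)/PP
      [2,3] "ate" : PP
    [3,4] "song" : NP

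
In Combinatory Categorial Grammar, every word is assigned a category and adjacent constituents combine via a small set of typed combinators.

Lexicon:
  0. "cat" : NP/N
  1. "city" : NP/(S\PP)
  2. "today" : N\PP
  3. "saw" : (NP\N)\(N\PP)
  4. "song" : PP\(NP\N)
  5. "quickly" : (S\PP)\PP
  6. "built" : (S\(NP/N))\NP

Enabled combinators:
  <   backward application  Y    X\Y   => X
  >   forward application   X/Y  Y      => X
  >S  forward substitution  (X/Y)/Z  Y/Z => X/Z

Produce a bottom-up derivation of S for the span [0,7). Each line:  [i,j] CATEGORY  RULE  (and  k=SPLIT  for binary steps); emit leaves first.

[0,1] NP/N  lex  "cat"
[1,2] NP/(S\PP)  lex  "city"
[2,3] N\PP  lex  "today"
[3,4] (NP\N)\(N\PP)  lex  "saw"
[2,4] NP\N  <  k=3
[4,5] PP\(NP\N)  lex  "song"
[2,5] PP  <  k=4
[5,6] (S\PP)\PP  lex  "quickly"
[2,6] S\PP  <  k=5
[1,6] NP  >  k=2
[6,7] (S\(NP/N))\NP  lex  "built"
[1,7] S\(NP/N)  <  k=6
[0,7] S  <  k=1

[0,7] S   <
  [0,1] "cat" : NP/N
  [1,7] S\(NP/N)   <
    [1,6] NP   >
      [1,2] "city" : NP/(S\PP)
      [2,6] S\PP   <
        [2,5] PP   <
          [2,4] NP\N   <
            [2,3] "today" : N\PP
            [3,4] "saw" : (NP\N)\(N\PP)
          [4,5] "song" : PP\(NP\N)
        [5,6] "quickly" : (S\PP)\PP
    [6,7] "built" : (S\(NP/N))\NP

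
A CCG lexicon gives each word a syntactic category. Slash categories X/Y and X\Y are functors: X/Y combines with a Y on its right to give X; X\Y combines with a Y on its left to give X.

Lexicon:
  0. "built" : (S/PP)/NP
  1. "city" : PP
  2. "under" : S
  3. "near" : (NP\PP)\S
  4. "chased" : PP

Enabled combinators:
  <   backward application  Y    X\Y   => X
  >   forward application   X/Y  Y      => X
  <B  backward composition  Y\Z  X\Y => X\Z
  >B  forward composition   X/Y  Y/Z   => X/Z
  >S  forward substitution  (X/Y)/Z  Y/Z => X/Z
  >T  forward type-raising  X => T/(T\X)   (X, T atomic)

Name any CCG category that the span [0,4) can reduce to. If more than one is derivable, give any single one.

S/PP

[0,5] S   >
  [0,4] S/PP   >
    [0,1] "built" : (S/PP)/NP
    [1,4] NP   >
      [1,2] NP/(NP\PP)   >T
        [1,2] "city" : PP
      [2,4] NP\PP   <
        [2,3] "under" : S
        [3,4] "near" : (NP\PP)\S
  [4,5] "chased" : PP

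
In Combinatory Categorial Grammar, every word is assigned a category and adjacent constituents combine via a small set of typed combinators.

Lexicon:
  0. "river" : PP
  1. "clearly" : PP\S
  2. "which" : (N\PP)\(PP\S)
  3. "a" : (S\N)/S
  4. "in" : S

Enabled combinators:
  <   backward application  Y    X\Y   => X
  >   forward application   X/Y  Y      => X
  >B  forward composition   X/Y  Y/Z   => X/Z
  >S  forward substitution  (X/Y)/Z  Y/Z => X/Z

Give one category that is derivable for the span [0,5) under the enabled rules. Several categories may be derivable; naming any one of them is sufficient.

[0,5] S   <
  [0,3] N   <
    [0,1] "river" : PP
    [1,3] N\PP   <
      [1,2] "clearly" : PP\S
      [2,3] "which" : (N\PP)\(PP\S)
  [3,5] S\N   >
    [3,4] "a" : (S\N)/S
    [4,5] "in" : S

S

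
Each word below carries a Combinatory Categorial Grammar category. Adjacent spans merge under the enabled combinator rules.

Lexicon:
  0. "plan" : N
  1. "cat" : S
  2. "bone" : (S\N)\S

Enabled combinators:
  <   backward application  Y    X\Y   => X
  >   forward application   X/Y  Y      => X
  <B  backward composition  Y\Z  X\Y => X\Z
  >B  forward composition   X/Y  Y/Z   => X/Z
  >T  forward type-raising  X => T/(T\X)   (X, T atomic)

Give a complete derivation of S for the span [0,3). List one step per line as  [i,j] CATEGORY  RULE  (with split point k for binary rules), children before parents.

[0,1] N  lex  "plan"
[1,2] S  lex  "cat"
[2,3] (S\N)\S  lex  "bone"
[1,3] S\N  <  k=2
[0,3] S  <  k=1

[0,3] S   <
  [0,1] "plan" : N
  [1,3] S\N   <
    [1,2] "cat" : S
    [2,3] "bone" : (S\N)\S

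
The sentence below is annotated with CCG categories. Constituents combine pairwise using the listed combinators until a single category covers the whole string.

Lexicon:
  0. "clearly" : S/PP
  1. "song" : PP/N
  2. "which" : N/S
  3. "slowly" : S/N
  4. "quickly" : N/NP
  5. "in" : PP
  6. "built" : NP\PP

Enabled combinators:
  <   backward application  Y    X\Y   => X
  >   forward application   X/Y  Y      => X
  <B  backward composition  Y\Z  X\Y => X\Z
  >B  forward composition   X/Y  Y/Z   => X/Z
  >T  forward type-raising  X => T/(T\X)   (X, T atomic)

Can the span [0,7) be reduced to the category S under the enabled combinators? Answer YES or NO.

[0,7] S   >
  [0,5] S/NP   >B
    [0,4] S/N   >B
      [0,2] S/N   >B
        [0,1] "clearly" : S/PP
        [1,2] "song" : PP/N
      [2,4] N/N   >B
        [2,3] "which" : N/S
        [3,4] "slowly" : S/N
    [4,5] "quickly" : N/NP
  [5,7] NP   <
    [5,6] "in" : PP
    [6,7] "built" : NP\PP

YES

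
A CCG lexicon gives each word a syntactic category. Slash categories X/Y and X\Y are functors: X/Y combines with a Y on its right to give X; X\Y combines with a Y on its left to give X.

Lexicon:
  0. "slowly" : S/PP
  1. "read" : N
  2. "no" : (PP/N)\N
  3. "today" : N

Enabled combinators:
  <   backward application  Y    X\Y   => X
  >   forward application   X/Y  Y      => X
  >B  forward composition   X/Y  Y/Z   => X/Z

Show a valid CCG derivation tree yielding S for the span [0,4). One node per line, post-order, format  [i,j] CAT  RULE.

[0,1] S/PP  lex  "slowly"
[1,2] N  lex  "read"
[2,3] (PP/N)\N  lex  "no"
[1,3] PP/N  <  k=2
[0,3] S/N  >B  k=1
[3,4] N  lex  "today"
[0,4] S  >  k=3

[0,4] S   >
  [0,3] S/N   >B
    [0,1] "slowly" : S/PP
    [1,3] PP/N   <
      [1,2] "read" : N
      [2,3] "no" : (PP/N)\N
  [3,4] "today" : N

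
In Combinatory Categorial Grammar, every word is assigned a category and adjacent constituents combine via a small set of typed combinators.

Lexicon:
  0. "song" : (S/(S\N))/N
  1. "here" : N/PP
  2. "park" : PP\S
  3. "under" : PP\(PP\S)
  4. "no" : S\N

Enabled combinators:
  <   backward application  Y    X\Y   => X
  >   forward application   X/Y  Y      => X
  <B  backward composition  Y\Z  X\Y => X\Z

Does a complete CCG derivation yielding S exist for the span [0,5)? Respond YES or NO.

YES

[0,5] S   >
  [0,4] S/(S\N)   >
    [0,1] "song" : (S/(S\N))/N
    [1,4] N   >
      [1,2] "here" : N/PP
      [2,4] PP   <
        [2,3] "park" : PP\S
        [3,4] "under" : PP\(PP\S)
  [4,5] "no" : S\N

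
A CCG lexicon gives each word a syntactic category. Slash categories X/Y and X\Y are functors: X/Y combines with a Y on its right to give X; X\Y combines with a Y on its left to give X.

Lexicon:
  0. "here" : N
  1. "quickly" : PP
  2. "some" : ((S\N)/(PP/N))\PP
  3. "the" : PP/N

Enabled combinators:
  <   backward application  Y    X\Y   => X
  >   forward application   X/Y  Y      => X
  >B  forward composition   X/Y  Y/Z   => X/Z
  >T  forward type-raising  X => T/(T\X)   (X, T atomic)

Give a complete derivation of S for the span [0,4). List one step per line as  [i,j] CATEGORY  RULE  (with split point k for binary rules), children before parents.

[0,4] S   <
  [0,1] "here" : N
  [1,4] S\N   >
    [1,3] (S\N)/(PP/N)   <
      [1,2] "quickly" : PP
      [2,3] "some" : ((S\N)/(PP/N))\PP
    [3,4] "the" : PP/N

[0,1] N  lex  "here"
[1,2] PP  lex  "quickly"
[2,3] ((S\N)/(PP/N))\PP  lex  "some"
[1,3] (S\N)/(PP/N)  <  k=2
[3,4] PP/N  lex  "the"
[1,4] S\N  >  k=3
[0,4] S  <  k=1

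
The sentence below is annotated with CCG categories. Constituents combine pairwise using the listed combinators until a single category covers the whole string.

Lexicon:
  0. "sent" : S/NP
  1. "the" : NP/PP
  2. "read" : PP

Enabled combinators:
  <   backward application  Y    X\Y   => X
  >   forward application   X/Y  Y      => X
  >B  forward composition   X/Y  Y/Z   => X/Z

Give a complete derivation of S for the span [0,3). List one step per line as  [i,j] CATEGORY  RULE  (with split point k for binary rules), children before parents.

[0,3] S   >
  [0,1] "sent" : S/NP
  [1,3] NP   >
    [1,2] "the" : NP/PP
    [2,3] "read" : PP

[0,1] S/NP  lex  "sent"
[1,2] NP/PP  lex  "the"
[2,3] PP  lex  "read"
[1,3] NP  >  k=2
[0,3] S  >  k=1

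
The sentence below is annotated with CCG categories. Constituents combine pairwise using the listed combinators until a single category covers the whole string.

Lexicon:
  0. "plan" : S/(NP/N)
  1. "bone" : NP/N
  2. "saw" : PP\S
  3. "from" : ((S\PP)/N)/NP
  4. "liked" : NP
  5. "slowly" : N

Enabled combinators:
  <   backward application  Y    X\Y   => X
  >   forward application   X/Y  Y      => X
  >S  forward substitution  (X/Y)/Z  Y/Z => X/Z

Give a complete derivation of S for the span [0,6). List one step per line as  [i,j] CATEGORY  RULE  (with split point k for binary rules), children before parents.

[0,6] S   <
  [0,3] PP   <
    [0,2] S   >
      [0,1] "plan" : S/(NP/N)
      [1,2] "bone" : NP/N
    [2,3] "saw" : PP\S
  [3,6] S\PP   >
    [3,5] (S\PP)/N   >
      [3,4] "from" : ((S\PP)/N)/NP
      [4,5] "liked" : NP
    [5,6] "slowly" : N

[0,1] S/(NP/N)  lex  "plan"
[1,2] NP/N  lex  "bone"
[0,2] S  >  k=1
[2,3] PP\S  lex  "saw"
[0,3] PP  <  k=2
[3,4] ((S\PP)/N)/NP  lex  "from"
[4,5] NP  lex  "liked"
[3,5] (S\PP)/N  >  k=4
[5,6] N  lex  "slowly"
[3,6] S\PP  >  k=5
[0,6] S  <  k=3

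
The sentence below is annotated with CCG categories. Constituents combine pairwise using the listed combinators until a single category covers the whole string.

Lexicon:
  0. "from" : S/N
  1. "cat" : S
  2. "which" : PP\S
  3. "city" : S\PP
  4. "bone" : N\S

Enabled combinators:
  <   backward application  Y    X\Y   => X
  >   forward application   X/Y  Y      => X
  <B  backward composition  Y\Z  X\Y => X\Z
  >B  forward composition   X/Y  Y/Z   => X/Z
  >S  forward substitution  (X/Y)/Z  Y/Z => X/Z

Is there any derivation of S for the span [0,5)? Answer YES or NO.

[0,5] S   >
  [0,1] "from" : S/N
  [1,5] N   <
    [1,2] "cat" : S
    [2,5] N\S   <B
      [2,4] S\S   <B
        [2,3] "which" : PP\S
        [3,4] "city" : S\PP
      [4,5] "bone" : N\S

YES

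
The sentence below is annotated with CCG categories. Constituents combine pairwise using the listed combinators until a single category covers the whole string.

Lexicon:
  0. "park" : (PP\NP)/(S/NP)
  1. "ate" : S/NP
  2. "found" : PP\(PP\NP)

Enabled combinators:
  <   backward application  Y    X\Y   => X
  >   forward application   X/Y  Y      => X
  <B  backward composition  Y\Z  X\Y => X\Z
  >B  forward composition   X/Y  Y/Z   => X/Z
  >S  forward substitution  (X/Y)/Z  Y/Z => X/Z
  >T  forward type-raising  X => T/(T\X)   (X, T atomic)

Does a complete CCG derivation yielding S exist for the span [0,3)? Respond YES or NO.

NO

(PP\NP)/(S/NP) S/NP PP\(PP\NP)
CKY chart[0,3] = {N/(N\PP), NP/(NP\PP), PP, PP/(PP\PP), S/(S\PP)}; S ∉ chart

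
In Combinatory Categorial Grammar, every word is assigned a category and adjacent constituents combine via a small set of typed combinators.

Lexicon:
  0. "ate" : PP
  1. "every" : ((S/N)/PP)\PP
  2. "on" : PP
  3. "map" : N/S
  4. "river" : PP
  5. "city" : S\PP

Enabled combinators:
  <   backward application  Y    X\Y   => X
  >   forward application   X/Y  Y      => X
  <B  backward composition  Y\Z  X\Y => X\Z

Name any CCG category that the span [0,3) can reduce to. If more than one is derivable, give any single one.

[0,6] S   >
  [0,3] S/N   >
    [0,2] (S/N)/PP   <
      [0,1] "ate" : PP
      [1,2] "every" : ((S/N)/PP)\PP
    [2,3] "on" : PP
  [3,6] N   >
    [3,4] "map" : N/S
    [4,6] S   <
      [4,5] "river" : PP
      [5,6] "city" : S\PP

S/N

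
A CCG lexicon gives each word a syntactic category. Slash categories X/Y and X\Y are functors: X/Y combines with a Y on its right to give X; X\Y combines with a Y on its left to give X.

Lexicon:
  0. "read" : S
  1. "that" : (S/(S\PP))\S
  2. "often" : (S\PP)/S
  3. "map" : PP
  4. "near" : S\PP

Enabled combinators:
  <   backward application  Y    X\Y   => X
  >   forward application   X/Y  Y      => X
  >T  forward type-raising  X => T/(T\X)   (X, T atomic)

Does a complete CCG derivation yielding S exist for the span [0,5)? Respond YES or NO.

[0,5] S   >
  [0,2] S/(S\PP)   <
    [0,1] "read" : S
    [1,2] "that" : (S/(S\PP))\S
  [2,5] S\PP   >
    [2,3] "often" : (S\PP)/S
    [3,5] S   <
      [3,4] "map" : PP
      [4,5] "near" : S\PP

YES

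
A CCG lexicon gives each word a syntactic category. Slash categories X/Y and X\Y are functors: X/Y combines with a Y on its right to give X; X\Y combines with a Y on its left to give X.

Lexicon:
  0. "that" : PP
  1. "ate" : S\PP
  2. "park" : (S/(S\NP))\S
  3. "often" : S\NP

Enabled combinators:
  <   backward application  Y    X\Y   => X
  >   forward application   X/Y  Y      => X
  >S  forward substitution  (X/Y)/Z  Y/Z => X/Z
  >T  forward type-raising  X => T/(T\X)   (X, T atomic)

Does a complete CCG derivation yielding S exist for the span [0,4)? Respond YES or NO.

[0,4] S   >
  [0,3] S/(S\NP)   <
    [0,2] S   >
      [0,1] S/(S\PP)   >T
        [0,1] "that" : PP
      [1,2] "ate" : S\PP
    [2,3] "park" : (S/(S\NP))\S
  [3,4] "often" : S\NP

YES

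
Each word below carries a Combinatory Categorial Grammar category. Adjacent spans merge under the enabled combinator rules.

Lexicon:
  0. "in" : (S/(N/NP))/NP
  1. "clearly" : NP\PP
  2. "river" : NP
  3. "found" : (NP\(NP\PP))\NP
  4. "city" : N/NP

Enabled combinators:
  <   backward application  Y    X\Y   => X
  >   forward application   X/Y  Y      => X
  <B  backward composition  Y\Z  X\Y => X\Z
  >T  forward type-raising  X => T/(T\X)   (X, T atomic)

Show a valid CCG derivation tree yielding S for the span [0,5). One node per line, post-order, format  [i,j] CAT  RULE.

[0,5] S   >
  [0,4] S/(N/NP)   >
    [0,1] "in" : (S/(N/NP))/NP
    [1,4] NP   <
      [1,2] "clearly" : NP\PP
      [2,4] NP\(NP\PP)   <
        [2,3] "river" : NP
        [3,4] "found" : (NP\(NP\PP))\NP
  [4,5] "city" : N/NP

[0,1] (S/(N/NP))/NP  lex  "in"
[1,2] NP\PP  lex  "clearly"
[2,3] NP  lex  "river"
[3,4] (NP\(NP\PP))\NP  lex  "found"
[2,4] NP\(NP\PP)  <  k=3
[1,4] NP  <  k=2
[0,4] S/(N/NP)  >  k=1
[4,5] N/NP  lex  "city"
[0,5] S  >  k=4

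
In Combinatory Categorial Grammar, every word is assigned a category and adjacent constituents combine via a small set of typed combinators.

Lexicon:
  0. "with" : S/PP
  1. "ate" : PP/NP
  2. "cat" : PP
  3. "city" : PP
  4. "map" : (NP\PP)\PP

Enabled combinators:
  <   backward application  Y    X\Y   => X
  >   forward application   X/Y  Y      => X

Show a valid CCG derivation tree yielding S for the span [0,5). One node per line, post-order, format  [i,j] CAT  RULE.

[0,5] S   >
  [0,1] "with" : S/PP
  [1,5] PP   >
    [1,2] "ate" : PP/NP
    [2,5] NP   <
      [2,3] "cat" : PP
      [3,5] NP\PP   <
        [3,4] "city" : PP
        [4,5] "map" : (NP\PP)\PP

[0,1] S/PP  lex  "with"
[1,2] PP/NP  lex  "ate"
[2,3] PP  lex  "cat"
[3,4] PP  lex  "city"
[4,5] (NP\PP)\PP  lex  "map"
[3,5] NP\PP  <  k=4
[2,5] NP  <  k=3
[1,5] PP  >  k=2
[0,5] S  >  k=1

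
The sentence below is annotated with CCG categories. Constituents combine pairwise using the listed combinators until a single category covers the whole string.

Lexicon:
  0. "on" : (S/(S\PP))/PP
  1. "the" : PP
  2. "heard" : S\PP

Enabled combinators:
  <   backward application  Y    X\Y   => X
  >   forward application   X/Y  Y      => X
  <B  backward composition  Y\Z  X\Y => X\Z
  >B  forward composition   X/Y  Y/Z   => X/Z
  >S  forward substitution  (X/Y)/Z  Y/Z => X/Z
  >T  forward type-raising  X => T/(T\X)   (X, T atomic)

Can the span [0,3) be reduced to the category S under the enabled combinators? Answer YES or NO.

[0,3] S   >
  [0,2] S/(S\PP)   >
    [0,1] "on" : (S/(S\PP))/PP
    [1,2] "the" : PP
  [2,3] "heard" : S\PP

YES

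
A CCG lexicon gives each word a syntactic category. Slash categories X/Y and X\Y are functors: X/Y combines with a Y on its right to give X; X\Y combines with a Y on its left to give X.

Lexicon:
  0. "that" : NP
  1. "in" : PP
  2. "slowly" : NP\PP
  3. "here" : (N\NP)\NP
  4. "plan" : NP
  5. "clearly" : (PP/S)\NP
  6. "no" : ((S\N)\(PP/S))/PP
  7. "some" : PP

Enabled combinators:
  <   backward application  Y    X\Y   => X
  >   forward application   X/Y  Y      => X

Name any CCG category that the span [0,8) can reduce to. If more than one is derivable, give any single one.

[0,8] S   <
  [0,4] N   <
    [0,1] "that" : NP
    [1,4] N\NP   <
      [1,3] NP   <
        [1,2] "in" : PP
        [2,3] "slowly" : NP\PP
      [3,4] "here" : (N\NP)\NP
  [4,8] S\N   <
    [4,6] PP/S   <
      [4,5] "plan" : NP
      [5,6] "clearly" : (PP/S)\NP
    [6,8] (S\N)\(PP/S)   >
      [6,7] "no" : ((S\N)\(PP/S))/PP
      [7,8] "some" : PP

S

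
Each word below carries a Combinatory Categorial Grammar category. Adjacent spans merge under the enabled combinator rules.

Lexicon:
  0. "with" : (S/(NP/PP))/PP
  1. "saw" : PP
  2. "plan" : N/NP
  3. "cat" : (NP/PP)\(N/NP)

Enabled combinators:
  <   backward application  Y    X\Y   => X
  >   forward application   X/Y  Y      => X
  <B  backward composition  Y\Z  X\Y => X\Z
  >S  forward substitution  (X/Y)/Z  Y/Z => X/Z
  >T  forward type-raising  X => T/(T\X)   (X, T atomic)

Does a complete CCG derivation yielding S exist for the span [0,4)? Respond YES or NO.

[0,4] S   >
  [0,2] S/(NP/PP)   >
    [0,1] "with" : (S/(NP/PP))/PP
    [1,2] "saw" : PP
  [2,4] NP/PP   <
    [2,3] "plan" : N/NP
    [3,4] "cat" : (NP/PP)\(N/NP)

YES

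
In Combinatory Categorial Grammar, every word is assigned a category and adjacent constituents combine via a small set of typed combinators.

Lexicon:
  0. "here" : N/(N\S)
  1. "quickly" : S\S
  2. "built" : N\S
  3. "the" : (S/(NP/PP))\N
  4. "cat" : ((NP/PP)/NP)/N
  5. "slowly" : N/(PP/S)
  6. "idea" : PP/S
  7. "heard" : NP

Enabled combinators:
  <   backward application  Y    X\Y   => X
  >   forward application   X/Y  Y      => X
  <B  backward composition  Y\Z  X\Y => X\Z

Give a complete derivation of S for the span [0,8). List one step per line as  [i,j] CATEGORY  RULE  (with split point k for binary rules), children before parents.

[0,8] S   >
  [0,4] S/(NP/PP)   <
    [0,3] N   >
      [0,1] "here" : N/(N\S)
      [1,3] N\S   <B
        [1,2] "quickly" : S\S
        [2,3] "built" : N\S
    [3,4] "the" : (S/(NP/PP))\N
  [4,8] NP/PP   >
    [4,7] (NP/PP)/NP   >
      [4,5] "cat" : ((NP/PP)/NP)/N
      [5,7] N   >
        [5,6] "slowly" : N/(PP/S)
        [6,7] "idea" : PP/S
    [7,8] "heard" : NP

[0,1] N/(N\S)  lex  "here"
[1,2] S\S  lex  "quickly"
[2,3] N\S  lex  "built"
[1,3] N\S  <B  k=2
[0,3] N  >  k=1
[3,4] (S/(NP/PP))\N  lex  "the"
[0,4] S/(NP/PP)  <  k=3
[4,5] ((NP/PP)/NP)/N  lex  "cat"
[5,6] N/(PP/S)  lex  "slowly"
[6,7] PP/S  lex  "idea"
[5,7] N  >  k=6
[4,7] (NP/PP)/NP  >  k=5
[7,8] NP  lex  "heard"
[4,8] NP/PP  >  k=7
[0,8] S  >  k=4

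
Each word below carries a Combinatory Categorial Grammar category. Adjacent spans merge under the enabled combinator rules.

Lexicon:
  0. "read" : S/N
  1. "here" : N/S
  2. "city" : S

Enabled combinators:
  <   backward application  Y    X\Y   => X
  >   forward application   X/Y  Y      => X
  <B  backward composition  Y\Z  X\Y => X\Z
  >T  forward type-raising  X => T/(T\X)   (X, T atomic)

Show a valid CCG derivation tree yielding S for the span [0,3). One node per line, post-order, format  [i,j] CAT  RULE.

[0,3] S   >
  [0,1] "read" : S/N
  [1,3] N   >
    [1,2] "here" : N/S
    [2,3] "city" : S

[0,1] S/N  lex  "read"
[1,2] N/S  lex  "here"
[2,3] S  lex  "city"
[1,3] N  >  k=2
[0,3] S  >  k=1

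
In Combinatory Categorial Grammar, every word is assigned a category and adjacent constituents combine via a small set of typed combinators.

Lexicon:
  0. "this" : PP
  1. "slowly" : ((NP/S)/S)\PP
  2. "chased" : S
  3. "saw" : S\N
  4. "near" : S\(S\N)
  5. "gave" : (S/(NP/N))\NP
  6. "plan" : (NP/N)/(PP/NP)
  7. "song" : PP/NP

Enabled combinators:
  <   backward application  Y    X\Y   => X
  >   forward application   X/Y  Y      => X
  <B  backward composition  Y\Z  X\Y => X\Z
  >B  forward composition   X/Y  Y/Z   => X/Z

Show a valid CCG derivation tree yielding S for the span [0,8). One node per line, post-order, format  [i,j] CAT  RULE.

[0,1] PP  lex  "this"
[1,2] ((NP/S)/S)\PP  lex  "slowly"
[0,2] (NP/S)/S  <  k=1
[2,3] S  lex  "chased"
[0,3] NP/S  >  k=2
[3,4] S\N  lex  "saw"
[4,5] S\(S\N)  lex  "near"
[3,5] S  <  k=4
[0,5] NP  >  k=3
[5,6] (S/(NP/N))\NP  lex  "gave"
[0,6] S/(NP/N)  <  k=5
[6,7] (NP/N)/(PP/NP)  lex  "plan"
[7,8] PP/NP  lex  "song"
[6,8] NP/N  >  k=7
[0,8] S  >  k=6

[0,8] S   >
  [0,6] S/(NP/N)   <
    [0,5] NP   >
      [0,3] NP/S   >
        [0,2] (NP/S)/S   <
          [0,1] "this" : PP
          [1,2] "slowly" : ((NP/S)/S)\PP
        [2,3] "chased" : S
      [3,5] S   <
        [3,4] "saw" : S\N
        [4,5] "near" : S\(S\N)
    [5,6] "gave" : (S/(NP/N))\NP
  [6,8] NP/N   >
    [6,7] "plan" : (NP/N)/(PP/NP)
    [7,8] "song" : PP/NP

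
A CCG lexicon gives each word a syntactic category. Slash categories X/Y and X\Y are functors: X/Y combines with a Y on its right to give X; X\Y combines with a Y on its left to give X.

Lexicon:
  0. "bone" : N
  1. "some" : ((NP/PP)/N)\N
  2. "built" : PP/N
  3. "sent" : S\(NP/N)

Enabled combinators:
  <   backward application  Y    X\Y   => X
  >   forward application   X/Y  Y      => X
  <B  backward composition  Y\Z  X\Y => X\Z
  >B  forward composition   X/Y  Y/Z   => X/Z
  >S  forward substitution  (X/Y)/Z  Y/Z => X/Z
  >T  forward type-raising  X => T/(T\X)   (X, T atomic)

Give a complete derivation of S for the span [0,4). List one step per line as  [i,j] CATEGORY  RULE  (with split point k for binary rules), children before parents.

[0,1] N  lex  "bone"
[1,2] ((NP/PP)/N)\N  lex  "some"
[0,2] (NP/PP)/N  <  k=1
[2,3] PP/N  lex  "built"
[0,3] NP/N  >S  k=2
[3,4] S\(NP/N)  lex  "sent"
[0,4] S  <  k=3

[0,4] S   <
  [0,3] NP/N   >S
    [0,2] (NP/PP)/N   <
      [0,1] "bone" : N
      [1,2] "some" : ((NP/PP)/N)\N
    [2,3] "built" : PP/N
  [3,4] "sent" : S\(NP/N)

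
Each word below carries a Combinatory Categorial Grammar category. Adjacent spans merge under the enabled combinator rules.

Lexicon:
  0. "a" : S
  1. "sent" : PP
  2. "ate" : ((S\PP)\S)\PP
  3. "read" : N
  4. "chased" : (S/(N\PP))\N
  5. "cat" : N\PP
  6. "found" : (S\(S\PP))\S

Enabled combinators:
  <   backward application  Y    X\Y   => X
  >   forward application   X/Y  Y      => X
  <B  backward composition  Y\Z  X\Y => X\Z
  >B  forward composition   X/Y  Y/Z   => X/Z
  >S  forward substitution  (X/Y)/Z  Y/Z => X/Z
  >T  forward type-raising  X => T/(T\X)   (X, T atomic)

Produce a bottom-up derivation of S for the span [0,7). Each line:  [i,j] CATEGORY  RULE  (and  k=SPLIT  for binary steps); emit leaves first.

[0,1] S  lex  "a"
[1,2] PP  lex  "sent"
[2,3] ((S\PP)\S)\PP  lex  "ate"
[1,3] (S\PP)\S  <  k=2
[0,3] S\PP  <  k=1
[3,4] N  lex  "read"
[4,5] (S/(N\PP))\N  lex  "chased"
[3,5] S/(N\PP)  <  k=4
[5,6] N\PP  lex  "cat"
[3,6] S  >  k=5
[6,7] (S\(S\PP))\S  lex  "found"
[3,7] S\(S\PP)  <  k=6
[0,7] S  <  k=3

[0,7] S   <
  [0,3] S\PP   <
    [0,1] "a" : S
    [1,3] (S\PP)\S   <
      [1,2] "sent" : PP
      [2,3] "ate" : ((S\PP)\S)\PP
  [3,7] S\(S\PP)   <
    [3,6] S   >
      [3,5] S/(N\PP)   <
        [3,4] "read" : N
        [4,5] "chased" : (S/(N\PP))\N
      [5,6] "cat" : N\PP
    [6,7] "found" : (S\(S\PP))\S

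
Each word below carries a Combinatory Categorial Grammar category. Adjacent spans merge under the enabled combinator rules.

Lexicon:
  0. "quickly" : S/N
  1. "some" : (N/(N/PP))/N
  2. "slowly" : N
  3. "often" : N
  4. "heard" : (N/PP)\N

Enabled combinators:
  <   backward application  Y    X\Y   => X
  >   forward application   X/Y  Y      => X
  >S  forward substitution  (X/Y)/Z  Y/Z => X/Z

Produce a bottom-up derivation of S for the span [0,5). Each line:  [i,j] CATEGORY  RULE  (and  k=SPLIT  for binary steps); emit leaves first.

[0,5] S   >
  [0,1] "quickly" : S/N
  [1,5] N   >
    [1,3] N/(N/PP)   >
      [1,2] "some" : (N/(N/PP))/N
      [2,3] "slowly" : N
    [3,5] N/PP   <
      [3,4] "often" : N
      [4,5] "heard" : (N/PP)\N

[0,1] S/N  lex  "quickly"
[1,2] (N/(N/PP))/N  lex  "some"
[2,3] N  lex  "slowly"
[1,3] N/(N/PP)  >  k=2
[3,4] N  lex  "often"
[4,5] (N/PP)\N  lex  "heard"
[3,5] N/PP  <  k=4
[1,5] N  >  k=3
[0,5] S  >  k=1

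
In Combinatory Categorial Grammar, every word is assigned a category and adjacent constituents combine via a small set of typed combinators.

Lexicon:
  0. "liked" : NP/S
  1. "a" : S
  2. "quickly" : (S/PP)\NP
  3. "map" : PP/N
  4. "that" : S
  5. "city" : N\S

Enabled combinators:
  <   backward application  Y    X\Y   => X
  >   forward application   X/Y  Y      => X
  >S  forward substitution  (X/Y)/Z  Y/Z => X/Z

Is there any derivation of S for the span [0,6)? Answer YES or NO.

[0,6] S   >
  [0,3] S/PP   <
    [0,2] NP   >
      [0,1] "liked" : NP/S
      [1,2] "a" : S
    [2,3] "quickly" : (S/PP)\NP
  [3,6] PP   >
    [3,4] "map" : PP/N
    [4,6] N   <
      [4,5] "that" : S
      [5,6] "city" : N\S

YES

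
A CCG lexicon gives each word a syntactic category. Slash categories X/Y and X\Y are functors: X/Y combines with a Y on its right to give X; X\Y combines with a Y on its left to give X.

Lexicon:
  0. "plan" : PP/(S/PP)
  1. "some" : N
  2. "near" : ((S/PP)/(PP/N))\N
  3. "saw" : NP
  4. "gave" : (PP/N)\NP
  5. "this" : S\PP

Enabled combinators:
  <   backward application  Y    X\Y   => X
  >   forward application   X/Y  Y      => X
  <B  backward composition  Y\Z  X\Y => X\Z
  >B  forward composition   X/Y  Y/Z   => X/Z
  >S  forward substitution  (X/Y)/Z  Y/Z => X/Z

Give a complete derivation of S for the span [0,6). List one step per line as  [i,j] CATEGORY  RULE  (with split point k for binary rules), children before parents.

[0,6] S   <
  [0,5] PP   >
    [0,1] "plan" : PP/(S/PP)
    [1,5] S/PP   >
      [1,3] (S/PP)/(PP/N)   <
        [1,2] "some" : N
        [2,3] "near" : ((S/PP)/(PP/N))\N
      [3,5] PP/N   <
        [3,4] "saw" : NP
        [4,5] "gave" : (PP/N)\NP
  [5,6] "this" : S\PP

[0,1] PP/(S/PP)  lex  "plan"
[1,2] N  lex  "some"
[2,3] ((S/PP)/(PP/N))\N  lex  "near"
[1,3] (S/PP)/(PP/N)  <  k=2
[3,4] NP  lex  "saw"
[4,5] (PP/N)\NP  lex  "gave"
[3,5] PP/N  <  k=4
[1,5] S/PP  >  k=3
[0,5] PP  >  k=1
[5,6] S\PP  lex  "this"
[0,6] S  <  k=5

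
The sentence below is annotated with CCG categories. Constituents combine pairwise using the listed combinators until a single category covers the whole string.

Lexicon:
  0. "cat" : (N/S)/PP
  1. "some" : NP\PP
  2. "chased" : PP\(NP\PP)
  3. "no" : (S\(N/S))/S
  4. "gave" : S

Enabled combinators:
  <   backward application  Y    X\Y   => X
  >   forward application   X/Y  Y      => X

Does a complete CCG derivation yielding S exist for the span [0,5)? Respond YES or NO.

YES

[0,5] S   <
  [0,3] N/S   >
    [0,1] "cat" : (N/S)/PP
    [1,3] PP   <
      [1,2] "some" : NP\PP
      [2,3] "chased" : PP\(NP\PP)
  [3,5] S\(N/S)   >
    [3,4] "no" : (S\(N/S))/S
    [4,5] "gave" : S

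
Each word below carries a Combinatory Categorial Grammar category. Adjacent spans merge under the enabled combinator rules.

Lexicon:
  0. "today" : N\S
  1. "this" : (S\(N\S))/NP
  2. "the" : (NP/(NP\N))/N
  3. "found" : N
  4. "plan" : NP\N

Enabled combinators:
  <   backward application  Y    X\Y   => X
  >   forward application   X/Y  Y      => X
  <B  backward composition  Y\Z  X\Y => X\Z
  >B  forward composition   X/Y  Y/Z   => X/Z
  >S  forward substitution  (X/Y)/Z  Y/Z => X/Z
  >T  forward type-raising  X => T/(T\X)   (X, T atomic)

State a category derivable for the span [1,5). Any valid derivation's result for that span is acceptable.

[0,5] S   <
  [0,1] "today" : N\S
  [1,5] S\(N\S)   >
    [1,2] "this" : (S\(N\S))/NP
    [2,5] NP   >
      [2,4] NP/(NP\N)   >
        [2,3] "the" : (NP/(NP\N))/N
        [3,4] "found" : N
      [4,5] "plan" : NP\N

S\(N\S)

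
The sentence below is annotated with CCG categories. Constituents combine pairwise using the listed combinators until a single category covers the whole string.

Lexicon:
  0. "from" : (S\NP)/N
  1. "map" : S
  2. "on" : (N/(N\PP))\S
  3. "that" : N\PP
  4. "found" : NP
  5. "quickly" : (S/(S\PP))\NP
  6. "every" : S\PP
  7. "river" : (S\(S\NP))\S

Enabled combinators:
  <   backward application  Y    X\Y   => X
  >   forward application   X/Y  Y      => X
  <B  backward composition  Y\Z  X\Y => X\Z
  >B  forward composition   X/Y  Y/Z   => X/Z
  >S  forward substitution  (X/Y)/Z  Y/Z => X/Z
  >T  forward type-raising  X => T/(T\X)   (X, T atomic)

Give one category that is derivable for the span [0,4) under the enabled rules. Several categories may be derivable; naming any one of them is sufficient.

[0,8] S   <
  [0,4] S\NP   >
    [0,1] "from" : (S\NP)/N
    [1,4] N   >
      [1,3] N/(N\PP)   <
        [1,2] "map" : S
        [2,3] "on" : (N/(N\PP))\S
      [3,4] "that" : N\PP
  [4,8] S\(S\NP)   <
    [4,7] S   >
      [4,6] S/(S\PP)   <
        [4,5] "found" : NP
        [5,6] "quickly" : (S/(S\PP))\NP
      [6,7] "every" : S\PP
    [7,8] "river" : (S\(S\NP))\S

S\NP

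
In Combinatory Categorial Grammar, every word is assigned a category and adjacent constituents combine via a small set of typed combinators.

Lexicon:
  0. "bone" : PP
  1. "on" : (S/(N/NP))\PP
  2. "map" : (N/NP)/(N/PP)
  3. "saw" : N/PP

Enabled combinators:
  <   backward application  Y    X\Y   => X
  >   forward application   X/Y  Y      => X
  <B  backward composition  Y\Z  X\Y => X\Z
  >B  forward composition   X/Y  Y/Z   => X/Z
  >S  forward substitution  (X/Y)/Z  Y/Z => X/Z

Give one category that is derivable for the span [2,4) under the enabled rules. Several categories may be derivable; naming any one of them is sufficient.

[0,4] S   >
  [0,2] S/(N/NP)   <
    [0,1] "bone" : PP
    [1,2] "on" : (S/(N/NP))\PP
  [2,4] N/NP   >
    [2,3] "map" : (N/NP)/(N/PP)
    [3,4] "saw" : N/PP

N/NP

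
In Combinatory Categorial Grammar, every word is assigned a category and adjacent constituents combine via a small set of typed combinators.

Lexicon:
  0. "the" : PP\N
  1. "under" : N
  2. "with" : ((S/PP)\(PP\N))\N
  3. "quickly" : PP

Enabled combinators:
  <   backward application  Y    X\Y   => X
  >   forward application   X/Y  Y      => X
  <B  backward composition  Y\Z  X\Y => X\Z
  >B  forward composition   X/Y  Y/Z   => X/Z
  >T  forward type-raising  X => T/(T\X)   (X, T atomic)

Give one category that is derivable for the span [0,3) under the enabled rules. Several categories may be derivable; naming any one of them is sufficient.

S/PP

[0,4] S   >
  [0,3] S/PP   <
    [0,1] "the" : PP\N
    [1,3] (S/PP)\(PP\N)   <
      [1,2] "under" : N
      [2,3] "with" : ((S/PP)\(PP\N))\N
  [3,4] "quickly" : PP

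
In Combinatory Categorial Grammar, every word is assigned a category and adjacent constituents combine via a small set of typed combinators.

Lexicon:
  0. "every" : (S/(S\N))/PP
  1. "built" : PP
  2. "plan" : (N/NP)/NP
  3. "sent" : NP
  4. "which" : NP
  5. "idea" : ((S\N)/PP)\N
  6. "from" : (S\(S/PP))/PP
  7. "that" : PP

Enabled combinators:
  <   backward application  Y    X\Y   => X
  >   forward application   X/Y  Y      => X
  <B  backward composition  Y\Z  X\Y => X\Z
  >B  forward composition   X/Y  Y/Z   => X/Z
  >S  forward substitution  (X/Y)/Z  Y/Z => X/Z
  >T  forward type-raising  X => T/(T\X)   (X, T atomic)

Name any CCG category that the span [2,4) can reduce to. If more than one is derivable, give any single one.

[0,8] S   <
  [0,6] S/PP   >B
    [0,2] S/(S\N)   >
      [0,1] "every" : (S/(S\N))/PP
      [1,2] "built" : PP
    [2,6] (S\N)/PP   <
      [2,5] N   >
        [2,4] N/NP   >
          [2,3] "plan" : (N/NP)/NP
          [3,4] "sent" : NP
        [4,5] "which" : NP
      [5,6] "idea" : ((S\N)/PP)\N
  [6,8] S\(S/PP)   >
    [6,7] "from" : (S\(S/PP))/PP
    [7,8] "that" : PP

N/NP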